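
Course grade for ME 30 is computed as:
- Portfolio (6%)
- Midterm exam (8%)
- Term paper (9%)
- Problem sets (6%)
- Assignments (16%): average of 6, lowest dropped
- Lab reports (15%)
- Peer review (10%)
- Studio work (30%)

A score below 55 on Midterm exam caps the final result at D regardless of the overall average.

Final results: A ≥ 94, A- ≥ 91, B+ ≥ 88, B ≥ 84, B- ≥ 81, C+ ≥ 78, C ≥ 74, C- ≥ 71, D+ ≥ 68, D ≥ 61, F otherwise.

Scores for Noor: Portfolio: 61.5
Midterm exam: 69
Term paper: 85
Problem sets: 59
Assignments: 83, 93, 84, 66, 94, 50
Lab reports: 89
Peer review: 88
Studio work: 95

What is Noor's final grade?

B

Assignments: drop 50 → average of remaining 5 = 420/5 = 84
Midterm exam score 69 ≥ 55: minimum met.
Weighted total:
  Portfolio 61.5 × 0.06 = 3.69
  Midterm exam 69 × 0.08 = 5.52
  Term paper 85 × 0.09 = 7.65
  Problem sets 59 × 0.06 = 3.54
  Assignments 84 × 0.16 = 13.44
  Lab reports 89 × 0.15 = 13.35
  Peer review 88 × 0.1 = 8.8
  Studio work 95 × 0.3 = 28.5
Sum = 84.49
84.49 is ≥ 84 and < 88 → B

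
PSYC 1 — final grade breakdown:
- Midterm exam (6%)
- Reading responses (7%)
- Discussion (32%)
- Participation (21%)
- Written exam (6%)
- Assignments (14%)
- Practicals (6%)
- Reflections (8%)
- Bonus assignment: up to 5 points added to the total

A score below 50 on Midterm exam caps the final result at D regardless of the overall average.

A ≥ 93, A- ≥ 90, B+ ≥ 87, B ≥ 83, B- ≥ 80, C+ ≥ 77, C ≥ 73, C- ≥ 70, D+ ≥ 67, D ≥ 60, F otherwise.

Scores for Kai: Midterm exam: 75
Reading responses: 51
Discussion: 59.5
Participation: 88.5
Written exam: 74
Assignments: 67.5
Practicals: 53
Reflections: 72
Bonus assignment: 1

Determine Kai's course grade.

D+

Midterm exam score 75 ≥ 50: minimum met.
Weighted total:
  Midterm exam 75 × 0.06 = 4.5
  Reading responses 51 × 0.07 = 3.57
  Discussion 59.5 × 0.32 = 19.04
  Participation 88.5 × 0.21 = 18.585
  Written exam 74 × 0.06 = 4.44
  Assignments 67.5 × 0.14 = 9.45
  Practicals 53 × 0.06 = 3.18
  Reflections 72 × 0.08 = 5.76
Sum = 68.525
Bonus assignment: 68.525 + 1 = 69.525
69.525 is ≥ 67 and < 70 → D+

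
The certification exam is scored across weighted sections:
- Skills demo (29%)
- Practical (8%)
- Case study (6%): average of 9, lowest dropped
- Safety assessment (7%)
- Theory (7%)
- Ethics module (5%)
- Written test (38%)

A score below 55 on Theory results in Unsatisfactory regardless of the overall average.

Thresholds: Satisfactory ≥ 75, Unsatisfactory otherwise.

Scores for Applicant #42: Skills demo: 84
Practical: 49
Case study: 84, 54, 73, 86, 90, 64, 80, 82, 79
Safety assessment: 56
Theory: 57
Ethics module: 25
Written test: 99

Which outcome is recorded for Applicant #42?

Satisfactory

Case study: drop 54 → average of remaining 8 = 638/8 = 79.75
Theory score 57 ≥ 55: minimum met.
Weighted total:
  Skills demo 84 × 0.29 = 24.36
  Practical 49 × 0.08 = 3.92
  Case study 79.75 × 0.06 = 4.785
  Safety assessment 56 × 0.07 = 3.92
  Theory 57 × 0.07 = 3.99
  Ethics module 25 × 0.05 = 1.25
  Written test 99 × 0.38 = 37.62
Sum = 79.845
79.845 ≥ 75 → Satisfactory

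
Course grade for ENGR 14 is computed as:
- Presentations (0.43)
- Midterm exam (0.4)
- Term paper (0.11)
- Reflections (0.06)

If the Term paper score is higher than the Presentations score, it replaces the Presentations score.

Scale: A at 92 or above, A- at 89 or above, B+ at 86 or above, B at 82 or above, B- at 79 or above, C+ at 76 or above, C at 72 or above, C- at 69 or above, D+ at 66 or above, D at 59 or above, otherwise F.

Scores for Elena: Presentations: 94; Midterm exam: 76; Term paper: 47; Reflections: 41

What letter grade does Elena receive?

Term paper (47) ≤ Presentations (94), so Presentations stays at 94.
Weighted total:
  Presentations 94 × 0.43 = 40.42
  Midterm exam 76 × 0.4 = 30.4
  Term paper 47 × 0.11 = 5.17
  Reflections 41 × 0.06 = 2.46
Sum = 78.45
78.45 is ≥ 76 and < 79 → C+

C+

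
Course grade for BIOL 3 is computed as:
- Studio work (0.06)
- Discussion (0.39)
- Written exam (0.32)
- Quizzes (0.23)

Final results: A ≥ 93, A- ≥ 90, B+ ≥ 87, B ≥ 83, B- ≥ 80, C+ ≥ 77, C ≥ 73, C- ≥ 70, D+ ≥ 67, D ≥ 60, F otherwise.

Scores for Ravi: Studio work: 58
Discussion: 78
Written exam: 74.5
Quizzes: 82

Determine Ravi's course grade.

Weighted total:
  Studio work 58 × 0.06 = 3.48
  Discussion 78 × 0.39 = 30.42
  Written exam 74.5 × 0.32 = 23.84
  Quizzes 82 × 0.23 = 18.86
Sum = 76.6
76.6 is ≥ 73 and < 77 → C

C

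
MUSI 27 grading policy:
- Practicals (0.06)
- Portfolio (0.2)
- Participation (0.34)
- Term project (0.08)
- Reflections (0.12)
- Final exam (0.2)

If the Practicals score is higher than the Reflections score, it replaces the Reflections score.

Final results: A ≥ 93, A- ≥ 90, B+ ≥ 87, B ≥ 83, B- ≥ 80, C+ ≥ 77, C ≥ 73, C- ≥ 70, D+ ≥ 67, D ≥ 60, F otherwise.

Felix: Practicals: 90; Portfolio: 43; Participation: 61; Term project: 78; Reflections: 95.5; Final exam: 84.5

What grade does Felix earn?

D+

Practicals (90) ≤ Reflections (95.5), so Reflections stays at 95.5.
Weighted total:
  Practicals 90 × 0.06 = 5.4
  Portfolio 43 × 0.2 = 8.6
  Participation 61 × 0.34 = 20.74
  Term project 78 × 0.08 = 6.24
  Reflections 95.5 × 0.12 = 11.46
  Final exam 84.5 × 0.2 = 16.9
Sum = 69.34
69.34 is ≥ 67 and < 70 → D+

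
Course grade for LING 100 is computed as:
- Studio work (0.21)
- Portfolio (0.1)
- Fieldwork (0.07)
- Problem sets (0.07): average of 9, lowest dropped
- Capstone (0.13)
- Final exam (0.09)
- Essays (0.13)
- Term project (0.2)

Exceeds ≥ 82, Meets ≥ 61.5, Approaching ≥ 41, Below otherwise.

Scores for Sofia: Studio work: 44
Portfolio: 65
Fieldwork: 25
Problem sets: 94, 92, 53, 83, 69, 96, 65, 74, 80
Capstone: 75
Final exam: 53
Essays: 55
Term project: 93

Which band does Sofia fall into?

Meets

Problem sets: drop 53 → average of remaining 8 = 653/8 = 81.625
Weighted total:
  Studio work 44 × 0.21 = 9.24
  Portfolio 65 × 0.1 = 6.5
  Fieldwork 25 × 0.07 = 1.75
  Problem sets 81.625 × 0.07 = 5.71375
  Capstone 75 × 0.13 = 9.75
  Final exam 53 × 0.09 = 4.77
  Essays 55 × 0.13 = 7.15
  Term project 93 × 0.2 = 18.6
Sum = 63.47375
63.47375 is ≥ 61.5 and < 82 → Meets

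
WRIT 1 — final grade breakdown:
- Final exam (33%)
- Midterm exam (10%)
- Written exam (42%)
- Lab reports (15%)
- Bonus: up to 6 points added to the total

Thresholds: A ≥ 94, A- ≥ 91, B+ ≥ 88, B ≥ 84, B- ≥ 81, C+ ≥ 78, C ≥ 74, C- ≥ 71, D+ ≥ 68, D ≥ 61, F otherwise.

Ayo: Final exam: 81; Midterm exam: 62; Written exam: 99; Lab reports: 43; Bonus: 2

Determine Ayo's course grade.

Weighted total:
  Final exam 81 × 0.33 = 26.73
  Midterm exam 62 × 0.1 = 6.2
  Written exam 99 × 0.42 = 41.58
  Lab reports 43 × 0.15 = 6.45
Sum = 80.96
Bonus: 80.96 + 2 = 82.96
82.96 is ≥ 81 and < 84 → B-

B-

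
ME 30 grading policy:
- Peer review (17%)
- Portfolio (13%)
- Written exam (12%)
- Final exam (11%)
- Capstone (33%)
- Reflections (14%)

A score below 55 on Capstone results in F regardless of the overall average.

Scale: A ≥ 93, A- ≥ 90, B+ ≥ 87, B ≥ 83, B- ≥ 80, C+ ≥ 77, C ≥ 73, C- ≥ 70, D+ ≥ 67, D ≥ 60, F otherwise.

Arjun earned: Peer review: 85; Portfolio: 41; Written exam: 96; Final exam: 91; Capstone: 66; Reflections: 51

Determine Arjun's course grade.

Capstone score 66 ≥ 55: minimum met.
Weighted total:
  Peer review 85 × 0.17 = 14.45
  Portfolio 41 × 0.13 = 5.33
  Written exam 96 × 0.12 = 11.52
  Final exam 91 × 0.11 = 10.01
  Capstone 66 × 0.33 = 21.78
  Reflections 51 × 0.14 = 7.14
Sum = 70.23
70.23 is ≥ 70 and < 73 → C-

C-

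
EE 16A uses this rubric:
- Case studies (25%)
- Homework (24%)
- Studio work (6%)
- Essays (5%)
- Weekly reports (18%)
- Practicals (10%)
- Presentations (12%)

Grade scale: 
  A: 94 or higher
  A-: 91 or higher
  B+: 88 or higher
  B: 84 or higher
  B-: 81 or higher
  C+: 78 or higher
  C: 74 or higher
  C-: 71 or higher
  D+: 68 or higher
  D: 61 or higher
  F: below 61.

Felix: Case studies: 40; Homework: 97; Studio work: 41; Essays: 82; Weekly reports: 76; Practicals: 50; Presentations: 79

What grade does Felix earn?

D+

Weighted total:
  Case studies 40 × 0.25 = 10
  Homework 97 × 0.24 = 23.28
  Studio work 41 × 0.06 = 2.46
  Essays 82 × 0.05 = 4.1
  Weekly reports 76 × 0.18 = 13.68
  Practicals 50 × 0.1 = 5
  Presentations 79 × 0.12 = 9.48
Sum = 68
68 is ≥ 68 and < 71 → D+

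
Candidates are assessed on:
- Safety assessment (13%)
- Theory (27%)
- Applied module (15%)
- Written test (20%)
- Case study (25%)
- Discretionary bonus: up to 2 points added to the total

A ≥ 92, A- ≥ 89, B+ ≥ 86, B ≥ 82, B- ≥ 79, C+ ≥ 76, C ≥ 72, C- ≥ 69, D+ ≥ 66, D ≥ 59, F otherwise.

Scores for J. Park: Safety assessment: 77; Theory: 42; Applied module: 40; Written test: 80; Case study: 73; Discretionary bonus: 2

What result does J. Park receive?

D

Weighted total:
  Safety assessment 77 × 0.13 = 10.01
  Theory 42 × 0.27 = 11.34
  Applied module 40 × 0.15 = 6
  Written test 80 × 0.2 = 16
  Case study 73 × 0.25 = 18.25
Sum = 61.6
Discretionary bonus: 61.6 + 2 = 63.6
63.6 is ≥ 59 and < 66 → D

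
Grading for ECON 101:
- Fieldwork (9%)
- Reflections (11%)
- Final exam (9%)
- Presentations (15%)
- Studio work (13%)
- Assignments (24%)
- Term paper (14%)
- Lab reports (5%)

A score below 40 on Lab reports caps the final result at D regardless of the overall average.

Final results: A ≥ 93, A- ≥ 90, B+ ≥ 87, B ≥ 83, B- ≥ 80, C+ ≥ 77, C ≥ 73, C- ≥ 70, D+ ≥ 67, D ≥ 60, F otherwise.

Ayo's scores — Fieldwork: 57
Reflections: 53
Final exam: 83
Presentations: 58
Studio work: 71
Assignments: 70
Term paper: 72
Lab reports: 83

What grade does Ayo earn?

Lab reports score 83 ≥ 40: minimum met.
Weighted total:
  Fieldwork 57 × 0.09 = 5.13
  Reflections 53 × 0.11 = 5.83
  Final exam 83 × 0.09 = 7.47
  Presentations 58 × 0.15 = 8.7
  Studio work 71 × 0.13 = 9.23
  Assignments 70 × 0.24 = 16.8
  Term paper 72 × 0.14 = 10.08
  Lab reports 83 × 0.05 = 4.15
Sum = 67.39
67.39 is ≥ 67 and < 70 → D+

D+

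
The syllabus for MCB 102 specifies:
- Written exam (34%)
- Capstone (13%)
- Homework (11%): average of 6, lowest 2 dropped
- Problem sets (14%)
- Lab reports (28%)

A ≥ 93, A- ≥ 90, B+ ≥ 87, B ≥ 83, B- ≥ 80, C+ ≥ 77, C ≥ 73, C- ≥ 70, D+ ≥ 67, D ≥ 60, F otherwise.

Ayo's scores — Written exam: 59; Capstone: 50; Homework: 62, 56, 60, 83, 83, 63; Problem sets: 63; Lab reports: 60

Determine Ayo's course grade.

Homework: drop 56, 60 → average of remaining 4 = 291/4 = 72.75
Weighted total:
  Written exam 59 × 0.34 = 20.06
  Capstone 50 × 0.13 = 6.5
  Homework 72.75 × 0.11 = 8.0025
  Problem sets 63 × 0.14 = 8.82
  Lab reports 60 × 0.28 = 16.8
Sum = 60.1825
60.1825 is ≥ 60 and < 67 → D

D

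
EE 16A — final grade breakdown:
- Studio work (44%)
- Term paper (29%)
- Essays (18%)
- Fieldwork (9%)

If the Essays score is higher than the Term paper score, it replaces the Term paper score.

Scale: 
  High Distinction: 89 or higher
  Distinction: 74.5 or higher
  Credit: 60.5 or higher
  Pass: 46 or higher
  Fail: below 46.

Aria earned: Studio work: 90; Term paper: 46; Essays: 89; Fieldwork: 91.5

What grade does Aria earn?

Essays (89) > Term paper (46), so Term paper counts as 89.
Weighted total:
  Studio work 90 × 0.44 = 39.6
  Term paper 89 × 0.29 = 25.81
  Essays 89 × 0.18 = 16.02
  Fieldwork 91.5 × 0.09 = 8.235
Sum = 89.665
89.665 ≥ 89 → High Distinction

High Distinction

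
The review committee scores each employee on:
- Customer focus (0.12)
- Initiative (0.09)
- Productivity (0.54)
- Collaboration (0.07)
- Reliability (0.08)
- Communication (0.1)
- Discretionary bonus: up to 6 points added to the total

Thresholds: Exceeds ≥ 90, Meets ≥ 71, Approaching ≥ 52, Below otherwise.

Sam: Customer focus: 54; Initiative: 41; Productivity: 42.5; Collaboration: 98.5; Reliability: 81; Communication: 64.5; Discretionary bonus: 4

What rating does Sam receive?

Approaching

Weighted total:
  Customer focus 54 × 0.12 = 6.48
  Initiative 41 × 0.09 = 3.69
  Productivity 42.5 × 0.54 = 22.95
  Collaboration 98.5 × 0.07 = 6.895
  Reliability 81 × 0.08 = 6.48
  Communication 64.5 × 0.1 = 6.45
Sum = 52.945
Discretionary bonus: 52.945 + 4 = 56.945
56.945 is ≥ 52 and < 71 → Approaching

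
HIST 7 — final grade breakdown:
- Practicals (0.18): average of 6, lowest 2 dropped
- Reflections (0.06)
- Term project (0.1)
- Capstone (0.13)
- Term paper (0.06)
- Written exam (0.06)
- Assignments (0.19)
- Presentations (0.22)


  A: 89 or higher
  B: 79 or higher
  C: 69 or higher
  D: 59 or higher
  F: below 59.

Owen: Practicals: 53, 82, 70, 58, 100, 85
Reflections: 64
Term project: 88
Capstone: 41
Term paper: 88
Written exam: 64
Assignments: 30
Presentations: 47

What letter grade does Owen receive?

Practicals: drop 53, 58 → average of remaining 4 = 337/4 = 84.25
Weighted total:
  Practicals 84.25 × 0.18 = 15.165
  Reflections 64 × 0.06 = 3.84
  Term project 88 × 0.1 = 8.8
  Capstone 41 × 0.13 = 5.33
  Term paper 88 × 0.06 = 5.28
  Written exam 64 × 0.06 = 3.84
  Assignments 30 × 0.19 = 5.7
  Presentations 47 × 0.22 = 10.34
Sum = 58.295
58.295 < 59 → F

F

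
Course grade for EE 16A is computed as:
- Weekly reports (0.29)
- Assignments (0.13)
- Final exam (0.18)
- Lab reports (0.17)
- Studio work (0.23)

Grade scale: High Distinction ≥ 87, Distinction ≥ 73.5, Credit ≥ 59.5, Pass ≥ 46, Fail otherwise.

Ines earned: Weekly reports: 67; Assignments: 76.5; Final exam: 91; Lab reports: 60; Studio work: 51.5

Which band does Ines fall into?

Weighted total:
  Weekly reports 67 × 0.29 = 19.43
  Assignments 76.5 × 0.13 = 9.945
  Final exam 91 × 0.18 = 16.38
  Lab reports 60 × 0.17 = 10.2
  Studio work 51.5 × 0.23 = 11.845
Sum = 67.8
67.8 is ≥ 59.5 and < 73.5 → Credit

Credit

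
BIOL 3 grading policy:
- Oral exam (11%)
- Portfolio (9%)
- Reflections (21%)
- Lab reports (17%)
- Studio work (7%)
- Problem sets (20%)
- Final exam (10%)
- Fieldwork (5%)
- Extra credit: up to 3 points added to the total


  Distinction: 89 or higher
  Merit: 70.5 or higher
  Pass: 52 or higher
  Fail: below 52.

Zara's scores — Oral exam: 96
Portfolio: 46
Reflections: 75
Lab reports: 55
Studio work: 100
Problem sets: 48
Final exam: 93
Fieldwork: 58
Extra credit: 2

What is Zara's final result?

Weighted total:
  Oral exam 96 × 0.11 = 10.56
  Portfolio 46 × 0.09 = 4.14
  Reflections 75 × 0.21 = 15.75
  Lab reports 55 × 0.17 = 9.35
  Studio work 100 × 0.07 = 7
  Problem sets 48 × 0.2 = 9.6
  Final exam 93 × 0.1 = 9.3
  Fieldwork 58 × 0.05 = 2.9
Sum = 68.6
Extra credit: 68.6 + 2 = 70.6
70.6 is ≥ 70.5 and < 89 → Merit

Merit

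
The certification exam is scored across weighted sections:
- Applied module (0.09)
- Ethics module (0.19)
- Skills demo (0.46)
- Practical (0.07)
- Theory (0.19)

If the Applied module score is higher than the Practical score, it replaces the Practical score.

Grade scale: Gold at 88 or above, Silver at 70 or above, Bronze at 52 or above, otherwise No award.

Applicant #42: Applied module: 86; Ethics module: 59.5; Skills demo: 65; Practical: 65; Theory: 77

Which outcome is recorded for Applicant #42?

Bronze

Applied module (86) > Practical (65), so Practical counts as 86.
Weighted total:
  Applied module 86 × 0.09 = 7.74
  Ethics module 59.5 × 0.19 = 11.305
  Skills demo 65 × 0.46 = 29.9
  Practical 86 × 0.07 = 6.02
  Theory 77 × 0.19 = 14.63
Sum = 69.595
69.595 is ≥ 52 and < 70 → Bronze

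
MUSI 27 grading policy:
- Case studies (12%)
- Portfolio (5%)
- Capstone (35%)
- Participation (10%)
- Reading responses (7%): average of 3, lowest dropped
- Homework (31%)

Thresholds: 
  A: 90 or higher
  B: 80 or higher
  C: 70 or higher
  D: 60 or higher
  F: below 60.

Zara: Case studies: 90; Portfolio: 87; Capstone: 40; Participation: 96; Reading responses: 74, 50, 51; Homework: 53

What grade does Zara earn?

Reading responses: drop 50 → average of remaining 2 = 125/2 = 62.5
Weighted total:
  Case studies 90 × 0.12 = 10.8
  Portfolio 87 × 0.05 = 4.35
  Capstone 40 × 0.35 = 14
  Participation 96 × 0.1 = 9.6
  Reading responses 62.5 × 0.07 = 4.375
  Homework 53 × 0.31 = 16.43
Sum = 59.555
59.555 < 60 → F

F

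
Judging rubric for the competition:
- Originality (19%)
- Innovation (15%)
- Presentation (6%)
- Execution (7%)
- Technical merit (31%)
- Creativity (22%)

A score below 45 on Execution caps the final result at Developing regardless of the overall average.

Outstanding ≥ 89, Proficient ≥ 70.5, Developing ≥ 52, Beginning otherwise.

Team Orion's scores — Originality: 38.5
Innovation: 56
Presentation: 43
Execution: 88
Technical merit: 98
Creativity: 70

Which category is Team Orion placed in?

Execution score 88 ≥ 45: minimum met.
Weighted total:
  Originality 38.5 × 0.19 = 7.315
  Innovation 56 × 0.15 = 8.4
  Presentation 43 × 0.06 = 2.58
  Execution 88 × 0.07 = 6.16
  Technical merit 98 × 0.31 = 30.38
  Creativity 70 × 0.22 = 15.4
Sum = 70.235
70.235 is ≥ 52 and < 70.5 → Developing

Developing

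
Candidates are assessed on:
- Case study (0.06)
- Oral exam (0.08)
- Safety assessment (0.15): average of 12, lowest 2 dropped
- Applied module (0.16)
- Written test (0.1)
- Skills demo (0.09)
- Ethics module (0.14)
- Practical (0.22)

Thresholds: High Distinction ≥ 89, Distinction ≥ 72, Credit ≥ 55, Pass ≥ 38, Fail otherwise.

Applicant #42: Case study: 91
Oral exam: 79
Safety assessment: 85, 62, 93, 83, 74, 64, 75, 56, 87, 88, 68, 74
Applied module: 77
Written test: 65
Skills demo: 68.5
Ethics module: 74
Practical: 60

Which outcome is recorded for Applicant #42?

Safety assessment: drop 56, 62 → average of remaining 10 = 791/10 = 79.1
Weighted total:
  Case study 91 × 0.06 = 5.46
  Oral exam 79 × 0.08 = 6.32
  Safety assessment 79.1 × 0.15 = 11.865
  Applied module 77 × 0.16 = 12.32
  Written test 65 × 0.1 = 6.5
  Skills demo 68.5 × 0.09 = 6.165
  Ethics module 74 × 0.14 = 10.36
  Practical 60 × 0.22 = 13.2
Sum = 72.19
72.19 is ≥ 72 and < 89 → Distinction

Distinction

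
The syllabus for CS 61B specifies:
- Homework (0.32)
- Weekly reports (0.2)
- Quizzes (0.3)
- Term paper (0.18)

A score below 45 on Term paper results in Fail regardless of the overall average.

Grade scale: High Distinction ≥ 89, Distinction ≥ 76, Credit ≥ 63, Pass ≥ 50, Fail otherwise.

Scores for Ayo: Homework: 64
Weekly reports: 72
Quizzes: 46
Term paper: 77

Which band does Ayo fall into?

Term paper score 77 ≥ 45: minimum met.
Weighted total:
  Homework 64 × 0.32 = 20.48
  Weekly reports 72 × 0.2 = 14.4
  Quizzes 46 × 0.3 = 13.8
  Term paper 77 × 0.18 = 13.86
Sum = 62.54
62.54 is ≥ 50 and < 63 → Pass

Pass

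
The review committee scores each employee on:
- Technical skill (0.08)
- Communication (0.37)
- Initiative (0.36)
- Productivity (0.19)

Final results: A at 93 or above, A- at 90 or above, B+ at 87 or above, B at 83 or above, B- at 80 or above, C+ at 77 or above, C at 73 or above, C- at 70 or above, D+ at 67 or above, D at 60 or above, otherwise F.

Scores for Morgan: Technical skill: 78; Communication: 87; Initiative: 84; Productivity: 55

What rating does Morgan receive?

Weighted total:
  Technical skill 78 × 0.08 = 6.24
  Communication 87 × 0.37 = 32.19
  Initiative 84 × 0.36 = 30.24
  Productivity 55 × 0.19 = 10.45
Sum = 79.12
79.12 is ≥ 77 and < 80 → C+

C+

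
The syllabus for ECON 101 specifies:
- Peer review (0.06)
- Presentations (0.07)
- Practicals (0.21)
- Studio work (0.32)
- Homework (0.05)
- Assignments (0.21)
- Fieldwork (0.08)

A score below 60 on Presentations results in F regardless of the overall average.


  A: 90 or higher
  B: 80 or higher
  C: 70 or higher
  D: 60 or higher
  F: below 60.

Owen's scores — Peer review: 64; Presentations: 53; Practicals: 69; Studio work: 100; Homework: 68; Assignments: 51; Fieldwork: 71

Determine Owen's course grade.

Presentations score 53 < 60: minimum not met.
Weighted total:
  Peer review 64 × 0.06 = 3.84
  Presentations 53 × 0.07 = 3.71
  Practicals 69 × 0.21 = 14.49
  Studio work 100 × 0.32 = 32
  Homework 68 × 0.05 = 3.4
  Assignments 51 × 0.21 = 10.71
  Fieldwork 71 × 0.08 = 5.68
Sum = 73.83
Because the Presentations minimum was not met, the result is F.

F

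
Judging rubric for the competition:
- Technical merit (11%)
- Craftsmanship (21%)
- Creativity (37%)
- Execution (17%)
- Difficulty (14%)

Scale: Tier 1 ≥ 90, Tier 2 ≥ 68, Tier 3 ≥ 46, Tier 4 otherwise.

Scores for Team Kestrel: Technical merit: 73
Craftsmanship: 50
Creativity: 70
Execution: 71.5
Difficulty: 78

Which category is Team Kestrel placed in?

Tier 3

Weighted total:
  Technical merit 73 × 0.11 = 8.03
  Craftsmanship 50 × 0.21 = 10.5
  Creativity 70 × 0.37 = 25.9
  Execution 71.5 × 0.17 = 12.155
  Difficulty 78 × 0.14 = 10.92
Sum = 67.505
67.505 is ≥ 46 and < 68 → Tier 3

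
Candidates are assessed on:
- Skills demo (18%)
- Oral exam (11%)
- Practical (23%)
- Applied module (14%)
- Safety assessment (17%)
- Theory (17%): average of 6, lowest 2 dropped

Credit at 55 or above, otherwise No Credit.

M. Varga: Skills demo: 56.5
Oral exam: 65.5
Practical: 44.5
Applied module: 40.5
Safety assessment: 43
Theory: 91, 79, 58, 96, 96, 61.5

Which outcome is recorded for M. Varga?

Theory: drop 58, 61.5 → average of remaining 4 = 362/4 = 90.5
Weighted total:
  Skills demo 56.5 × 0.18 = 10.17
  Oral exam 65.5 × 0.11 = 7.205
  Practical 44.5 × 0.23 = 10.235
  Applied module 40.5 × 0.14 = 5.67
  Safety assessment 43 × 0.17 = 7.31
  Theory 90.5 × 0.17 = 15.385
Sum = 55.975
55.975 ≥ 55 → Credit

Credit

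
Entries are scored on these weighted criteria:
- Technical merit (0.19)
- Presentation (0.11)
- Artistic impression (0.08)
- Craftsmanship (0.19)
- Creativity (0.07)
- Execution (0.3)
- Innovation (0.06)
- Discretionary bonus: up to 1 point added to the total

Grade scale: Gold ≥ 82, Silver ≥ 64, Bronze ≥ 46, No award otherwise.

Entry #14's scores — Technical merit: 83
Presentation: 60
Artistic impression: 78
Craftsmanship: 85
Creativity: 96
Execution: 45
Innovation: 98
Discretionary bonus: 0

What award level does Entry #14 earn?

Silver

Weighted total:
  Technical merit 83 × 0.19 = 15.77
  Presentation 60 × 0.11 = 6.6
  Artistic impression 78 × 0.08 = 6.24
  Craftsmanship 85 × 0.19 = 16.15
  Creativity 96 × 0.07 = 6.72
  Execution 45 × 0.3 = 13.5
  Innovation 98 × 0.06 = 5.88
Sum = 70.86
Discretionary bonus: 70.86 + 0 = 70.86
70.86 is ≥ 64 and < 82 → Silver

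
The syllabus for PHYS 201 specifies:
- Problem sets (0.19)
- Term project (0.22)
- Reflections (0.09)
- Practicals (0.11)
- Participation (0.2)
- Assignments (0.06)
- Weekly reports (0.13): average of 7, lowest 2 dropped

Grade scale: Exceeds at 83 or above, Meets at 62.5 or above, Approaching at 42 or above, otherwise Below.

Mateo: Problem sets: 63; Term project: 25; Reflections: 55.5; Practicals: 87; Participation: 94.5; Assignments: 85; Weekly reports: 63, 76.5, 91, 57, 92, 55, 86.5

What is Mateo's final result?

Weekly reports: drop 55, 57 → average of remaining 5 = 409/5 = 81.8
Weighted total:
  Problem sets 63 × 0.19 = 11.97
  Term project 25 × 0.22 = 5.5
  Reflections 55.5 × 0.09 = 4.995
  Practicals 87 × 0.11 = 9.57
  Participation 94.5 × 0.2 = 18.9
  Assignments 85 × 0.06 = 5.1
  Weekly reports 81.8 × 0.13 = 10.634
Sum = 66.669
66.669 is ≥ 62.5 and < 83 → Meets

Meets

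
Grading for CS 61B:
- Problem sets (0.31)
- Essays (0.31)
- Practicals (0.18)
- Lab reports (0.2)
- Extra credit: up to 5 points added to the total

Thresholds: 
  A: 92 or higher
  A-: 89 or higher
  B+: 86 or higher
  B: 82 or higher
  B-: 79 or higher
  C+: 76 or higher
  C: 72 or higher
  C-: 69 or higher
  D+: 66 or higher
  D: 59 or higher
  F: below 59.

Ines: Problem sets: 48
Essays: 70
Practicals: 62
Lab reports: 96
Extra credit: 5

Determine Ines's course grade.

C-

Weighted total:
  Problem sets 48 × 0.31 = 14.88
  Essays 70 × 0.31 = 21.7
  Practicals 62 × 0.18 = 11.16
  Lab reports 96 × 0.2 = 19.2
Sum = 66.94
Extra credit: 66.94 + 5 = 71.94
71.94 is ≥ 69 and < 72 → C-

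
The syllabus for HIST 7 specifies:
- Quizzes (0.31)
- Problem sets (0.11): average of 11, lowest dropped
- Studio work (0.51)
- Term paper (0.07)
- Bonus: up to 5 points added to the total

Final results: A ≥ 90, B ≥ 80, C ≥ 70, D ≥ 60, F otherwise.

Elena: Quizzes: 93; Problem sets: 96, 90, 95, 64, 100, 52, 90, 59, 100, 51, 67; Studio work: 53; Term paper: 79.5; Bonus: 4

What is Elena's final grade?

Problem sets: drop 51 → average of remaining 10 = 813/10 = 81.3
Weighted total:
  Quizzes 93 × 0.31 = 28.83
  Problem sets 81.3 × 0.11 = 8.943
  Studio work 53 × 0.51 = 27.03
  Term paper 79.5 × 0.07 = 5.565
Sum = 70.368
Bonus: 70.368 + 4 = 74.368
74.368 is ≥ 70 and < 80 → C

C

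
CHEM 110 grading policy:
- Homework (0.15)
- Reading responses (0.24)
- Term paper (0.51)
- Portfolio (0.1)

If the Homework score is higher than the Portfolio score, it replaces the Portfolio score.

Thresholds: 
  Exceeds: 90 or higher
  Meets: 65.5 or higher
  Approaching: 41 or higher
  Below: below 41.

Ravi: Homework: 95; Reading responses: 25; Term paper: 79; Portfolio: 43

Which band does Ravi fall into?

Homework (95) > Portfolio (43), so Portfolio counts as 95.
Weighted total:
  Homework 95 × 0.15 = 14.25
  Reading responses 25 × 0.24 = 6
  Term paper 79 × 0.51 = 40.29
  Portfolio 95 × 0.1 = 9.5
Sum = 70.04
70.04 is ≥ 65.5 and < 90 → Meets

Meets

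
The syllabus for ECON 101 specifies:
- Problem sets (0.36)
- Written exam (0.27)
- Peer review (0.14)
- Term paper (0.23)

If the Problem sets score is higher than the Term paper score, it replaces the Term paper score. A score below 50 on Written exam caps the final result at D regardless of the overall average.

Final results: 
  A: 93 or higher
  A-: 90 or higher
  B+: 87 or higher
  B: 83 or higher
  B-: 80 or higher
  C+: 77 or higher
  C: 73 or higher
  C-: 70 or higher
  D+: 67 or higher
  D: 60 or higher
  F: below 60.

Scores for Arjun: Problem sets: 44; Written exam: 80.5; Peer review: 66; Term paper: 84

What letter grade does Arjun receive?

D

Problem sets (44) ≤ Term paper (84), so Term paper stays at 84.
Written exam score 80.5 ≥ 50: minimum met.
Weighted total:
  Problem sets 44 × 0.36 = 15.84
  Written exam 80.5 × 0.27 = 21.735
  Peer review 66 × 0.14 = 9.24
  Term paper 84 × 0.23 = 19.32
Sum = 66.135
66.135 is ≥ 60 and < 67 → D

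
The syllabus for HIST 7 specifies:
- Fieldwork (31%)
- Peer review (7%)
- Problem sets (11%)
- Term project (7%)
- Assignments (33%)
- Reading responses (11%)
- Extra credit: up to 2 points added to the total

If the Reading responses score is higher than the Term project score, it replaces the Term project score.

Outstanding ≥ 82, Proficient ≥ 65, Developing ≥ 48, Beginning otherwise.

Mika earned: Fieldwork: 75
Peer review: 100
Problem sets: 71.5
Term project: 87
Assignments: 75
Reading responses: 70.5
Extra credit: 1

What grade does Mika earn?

Reading responses (70.5) ≤ Term project (87), so Term project stays at 87.
Weighted total:
  Fieldwork 75 × 0.31 = 23.25
  Peer review 100 × 0.07 = 7
  Problem sets 71.5 × 0.11 = 7.865
  Term project 87 × 0.07 = 6.09
  Assignments 75 × 0.33 = 24.75
  Reading responses 70.5 × 0.11 = 7.755
Sum = 76.71
Extra credit: 76.71 + 1 = 77.71
77.71 is ≥ 65 and < 82 → Proficient

Proficient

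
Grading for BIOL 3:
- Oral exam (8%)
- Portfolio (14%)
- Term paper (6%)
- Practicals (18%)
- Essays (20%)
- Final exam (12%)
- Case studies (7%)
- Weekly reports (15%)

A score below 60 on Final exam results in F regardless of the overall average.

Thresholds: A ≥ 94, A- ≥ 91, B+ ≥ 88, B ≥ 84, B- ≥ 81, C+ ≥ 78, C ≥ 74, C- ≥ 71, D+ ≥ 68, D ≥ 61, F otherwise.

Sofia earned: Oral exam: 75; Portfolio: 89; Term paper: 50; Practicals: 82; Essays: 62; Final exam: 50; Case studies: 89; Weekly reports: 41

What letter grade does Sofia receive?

F

Final exam score 50 < 60: minimum not met.
Weighted total:
  Oral exam 75 × 0.08 = 6
  Portfolio 89 × 0.14 = 12.46
  Term paper 50 × 0.06 = 3
  Practicals 82 × 0.18 = 14.76
  Essays 62 × 0.2 = 12.4
  Final exam 50 × 0.12 = 6
  Case studies 89 × 0.07 = 6.23
  Weekly reports 41 × 0.15 = 6.15
Sum = 67
Because the Final exam minimum was not met, the result is F.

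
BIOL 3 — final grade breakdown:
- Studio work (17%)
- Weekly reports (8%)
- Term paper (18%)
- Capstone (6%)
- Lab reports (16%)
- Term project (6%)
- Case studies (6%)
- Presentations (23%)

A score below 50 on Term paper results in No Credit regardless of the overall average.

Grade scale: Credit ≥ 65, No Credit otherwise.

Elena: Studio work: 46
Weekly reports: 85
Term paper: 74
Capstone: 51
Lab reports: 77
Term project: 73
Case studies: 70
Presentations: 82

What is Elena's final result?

Credit

Term paper score 74 ≥ 50: minimum met.
Weighted total:
  Studio work 46 × 0.17 = 7.82
  Weekly reports 85 × 0.08 = 6.8
  Term paper 74 × 0.18 = 13.32
  Capstone 51 × 0.06 = 3.06
  Lab reports 77 × 0.16 = 12.32
  Term project 73 × 0.06 = 4.38
  Case studies 70 × 0.06 = 4.2
  Presentations 82 × 0.23 = 18.86
Sum = 70.76
70.76 ≥ 65 → Credit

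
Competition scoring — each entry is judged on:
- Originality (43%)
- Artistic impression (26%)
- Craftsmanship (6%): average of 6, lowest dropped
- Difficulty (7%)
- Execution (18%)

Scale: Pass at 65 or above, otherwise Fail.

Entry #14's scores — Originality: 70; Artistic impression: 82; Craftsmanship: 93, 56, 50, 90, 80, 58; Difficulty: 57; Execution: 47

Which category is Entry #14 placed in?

Craftsmanship: drop 50 → average of remaining 5 = 377/5 = 75.4
Weighted total:
  Originality 70 × 0.43 = 30.1
  Artistic impression 82 × 0.26 = 21.32
  Craftsmanship 75.4 × 0.06 = 4.524
  Difficulty 57 × 0.07 = 3.99
  Execution 47 × 0.18 = 8.46
Sum = 68.394
68.394 ≥ 65 → Pass

Pass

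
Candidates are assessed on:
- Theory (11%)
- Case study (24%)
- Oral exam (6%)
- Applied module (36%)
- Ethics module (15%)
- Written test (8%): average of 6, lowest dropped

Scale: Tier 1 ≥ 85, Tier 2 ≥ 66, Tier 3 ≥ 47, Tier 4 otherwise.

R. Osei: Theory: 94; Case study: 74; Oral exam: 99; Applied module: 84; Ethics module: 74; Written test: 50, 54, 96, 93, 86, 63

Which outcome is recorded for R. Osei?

Tier 2

Written test: drop 50 → average of remaining 5 = 392/5 = 78.4
Weighted total:
  Theory 94 × 0.11 = 10.34
  Case study 74 × 0.24 = 17.76
  Oral exam 99 × 0.06 = 5.94
  Applied module 84 × 0.36 = 30.24
  Ethics module 74 × 0.15 = 11.1
  Written test 78.4 × 0.08 = 6.272
Sum = 81.652
81.652 is ≥ 66 and < 85 → Tier 2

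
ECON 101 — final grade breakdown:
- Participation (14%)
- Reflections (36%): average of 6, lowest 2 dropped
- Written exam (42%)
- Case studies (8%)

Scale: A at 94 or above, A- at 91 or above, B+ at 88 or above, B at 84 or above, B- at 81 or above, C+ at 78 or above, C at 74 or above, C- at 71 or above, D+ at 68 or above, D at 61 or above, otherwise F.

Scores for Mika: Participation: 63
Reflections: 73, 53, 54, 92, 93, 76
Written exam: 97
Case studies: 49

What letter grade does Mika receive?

Reflections: drop 53, 54 → average of remaining 4 = 334/4 = 83.5
Weighted total:
  Participation 63 × 0.14 = 8.82
  Reflections 83.5 × 0.36 = 30.06
  Written exam 97 × 0.42 = 40.74
  Case studies 49 × 0.08 = 3.92
Sum = 83.54
83.54 is ≥ 81 and < 84 → B-

B-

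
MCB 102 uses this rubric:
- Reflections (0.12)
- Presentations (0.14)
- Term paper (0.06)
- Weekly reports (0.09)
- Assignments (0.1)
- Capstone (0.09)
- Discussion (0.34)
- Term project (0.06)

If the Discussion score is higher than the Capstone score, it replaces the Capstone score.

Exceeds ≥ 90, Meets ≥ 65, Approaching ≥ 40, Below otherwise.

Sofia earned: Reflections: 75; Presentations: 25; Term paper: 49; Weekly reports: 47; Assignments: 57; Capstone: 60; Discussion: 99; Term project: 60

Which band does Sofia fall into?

Discussion (99) > Capstone (60), so Capstone counts as 99.
Weighted total:
  Reflections 75 × 0.12 = 9
  Presentations 25 × 0.14 = 3.5
  Term paper 49 × 0.06 = 2.94
  Weekly reports 47 × 0.09 = 4.23
  Assignments 57 × 0.1 = 5.7
  Capstone 99 × 0.09 = 8.91
  Discussion 99 × 0.34 = 33.66
  Term project 60 × 0.06 = 3.6
Sum = 71.54
71.54 is ≥ 65 and < 90 → Meets

Meets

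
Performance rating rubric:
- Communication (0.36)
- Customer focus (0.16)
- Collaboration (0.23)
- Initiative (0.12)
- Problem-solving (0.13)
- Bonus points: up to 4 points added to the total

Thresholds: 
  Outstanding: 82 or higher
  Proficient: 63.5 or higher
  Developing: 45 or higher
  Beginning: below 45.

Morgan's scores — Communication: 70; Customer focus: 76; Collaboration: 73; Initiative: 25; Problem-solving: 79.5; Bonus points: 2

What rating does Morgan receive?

Proficient

Weighted total:
  Communication 70 × 0.36 = 25.2
  Customer focus 76 × 0.16 = 12.16
  Collaboration 73 × 0.23 = 16.79
  Initiative 25 × 0.12 = 3
  Problem-solving 79.5 × 0.13 = 10.335
Sum = 67.485
Bonus points: 67.485 + 2 = 69.485
69.485 is ≥ 63.5 and < 82 → Proficient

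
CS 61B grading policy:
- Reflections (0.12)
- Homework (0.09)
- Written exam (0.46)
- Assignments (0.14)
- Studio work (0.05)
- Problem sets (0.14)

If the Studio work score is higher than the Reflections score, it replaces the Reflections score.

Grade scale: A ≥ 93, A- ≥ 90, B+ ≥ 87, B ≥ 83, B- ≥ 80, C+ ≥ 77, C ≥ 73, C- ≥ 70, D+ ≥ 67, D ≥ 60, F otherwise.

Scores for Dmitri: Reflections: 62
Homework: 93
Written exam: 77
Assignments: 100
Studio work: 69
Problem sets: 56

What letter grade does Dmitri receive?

C+

Studio work (69) > Reflections (62), so Reflections counts as 69.
Weighted total:
  Reflections 69 × 0.12 = 8.28
  Homework 93 × 0.09 = 8.37
  Written exam 77 × 0.46 = 35.42
  Assignments 100 × 0.14 = 14
  Studio work 69 × 0.05 = 3.45
  Problem sets 56 × 0.14 = 7.84
Sum = 77.36
77.36 is ≥ 77 and < 80 → C+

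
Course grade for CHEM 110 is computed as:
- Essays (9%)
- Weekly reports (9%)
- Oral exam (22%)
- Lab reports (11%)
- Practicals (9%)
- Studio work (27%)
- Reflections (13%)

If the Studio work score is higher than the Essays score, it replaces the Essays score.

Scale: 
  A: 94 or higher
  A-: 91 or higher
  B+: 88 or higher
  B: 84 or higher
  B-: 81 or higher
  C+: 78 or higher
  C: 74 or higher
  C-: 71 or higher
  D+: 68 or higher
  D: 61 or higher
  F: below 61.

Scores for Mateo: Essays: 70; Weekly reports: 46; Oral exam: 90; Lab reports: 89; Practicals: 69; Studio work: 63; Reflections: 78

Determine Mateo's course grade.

Studio work (63) ≤ Essays (70), so Essays stays at 70.
Weighted total:
  Essays 70 × 0.09 = 6.3
  Weekly reports 46 × 0.09 = 4.14
  Oral exam 90 × 0.22 = 19.8
  Lab reports 89 × 0.11 = 9.79
  Practicals 69 × 0.09 = 6.21
  Studio work 63 × 0.27 = 17.01
  Reflections 78 × 0.13 = 10.14
Sum = 73.39
73.39 is ≥ 71 and < 74 → C-

C-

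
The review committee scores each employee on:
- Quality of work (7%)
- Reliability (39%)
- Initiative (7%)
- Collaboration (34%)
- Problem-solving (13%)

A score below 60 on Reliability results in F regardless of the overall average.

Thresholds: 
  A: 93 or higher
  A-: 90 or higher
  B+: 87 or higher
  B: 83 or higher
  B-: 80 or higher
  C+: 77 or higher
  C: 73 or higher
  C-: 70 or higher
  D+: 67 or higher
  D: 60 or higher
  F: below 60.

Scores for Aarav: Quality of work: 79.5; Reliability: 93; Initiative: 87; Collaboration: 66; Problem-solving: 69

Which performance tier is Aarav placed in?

Reliability score 93 ≥ 60: minimum met.
Weighted total:
  Quality of work 79.5 × 0.07 = 5.565
  Reliability 93 × 0.39 = 36.27
  Initiative 87 × 0.07 = 6.09
  Collaboration 66 × 0.34 = 22.44
  Problem-solving 69 × 0.13 = 8.97
Sum = 79.335
79.335 is ≥ 77 and < 80 → C+

C+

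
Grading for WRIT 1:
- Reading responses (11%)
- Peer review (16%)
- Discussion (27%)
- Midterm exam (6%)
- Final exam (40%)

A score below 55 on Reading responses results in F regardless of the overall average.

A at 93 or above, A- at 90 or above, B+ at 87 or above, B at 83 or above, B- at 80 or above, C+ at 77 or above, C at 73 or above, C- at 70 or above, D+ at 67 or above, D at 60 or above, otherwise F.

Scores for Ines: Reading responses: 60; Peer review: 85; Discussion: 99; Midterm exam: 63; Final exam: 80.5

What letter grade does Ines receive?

B-

Reading responses score 60 ≥ 55: minimum met.
Weighted total:
  Reading responses 60 × 0.11 = 6.6
  Peer review 85 × 0.16 = 13.6
  Discussion 99 × 0.27 = 26.73
  Midterm exam 63 × 0.06 = 3.78
  Final exam 80.5 × 0.4 = 32.2
Sum = 82.91
82.91 is ≥ 80 and < 83 → B-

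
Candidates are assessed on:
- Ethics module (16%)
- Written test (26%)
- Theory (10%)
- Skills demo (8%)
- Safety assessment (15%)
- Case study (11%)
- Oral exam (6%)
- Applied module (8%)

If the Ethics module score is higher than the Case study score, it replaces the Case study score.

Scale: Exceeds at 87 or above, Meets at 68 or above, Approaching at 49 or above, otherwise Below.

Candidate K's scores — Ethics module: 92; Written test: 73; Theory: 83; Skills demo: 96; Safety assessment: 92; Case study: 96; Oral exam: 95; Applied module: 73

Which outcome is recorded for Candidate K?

Ethics module (92) ≤ Case study (96), so Case study stays at 96.
Weighted total:
  Ethics module 92 × 0.16 = 14.72
  Written test 73 × 0.26 = 18.98
  Theory 83 × 0.1 = 8.3
  Skills demo 96 × 0.08 = 7.68
  Safety assessment 92 × 0.15 = 13.8
  Case study 96 × 0.11 = 10.56
  Oral exam 95 × 0.06 = 5.7
  Applied module 73 × 0.08 = 5.84
Sum = 85.58
85.58 is ≥ 68 and < 87 → Meets

Meets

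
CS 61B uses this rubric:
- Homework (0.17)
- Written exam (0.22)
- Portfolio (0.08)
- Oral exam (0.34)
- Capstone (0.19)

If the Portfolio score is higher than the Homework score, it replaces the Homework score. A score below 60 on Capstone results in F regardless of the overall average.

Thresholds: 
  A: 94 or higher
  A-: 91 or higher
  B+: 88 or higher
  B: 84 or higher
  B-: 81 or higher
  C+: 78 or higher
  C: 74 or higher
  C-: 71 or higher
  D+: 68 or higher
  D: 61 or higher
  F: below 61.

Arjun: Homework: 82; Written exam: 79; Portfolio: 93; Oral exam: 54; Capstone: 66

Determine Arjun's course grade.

C-

Portfolio (93) > Homework (82), so Homework counts as 93.
Capstone score 66 ≥ 60: minimum met.
Weighted total:
  Homework 93 × 0.17 = 15.81
  Written exam 79 × 0.22 = 17.38
  Portfolio 93 × 0.08 = 7.44
  Oral exam 54 × 0.34 = 18.36
  Capstone 66 × 0.19 = 12.54
Sum = 71.53
71.53 is ≥ 71 and < 74 → C-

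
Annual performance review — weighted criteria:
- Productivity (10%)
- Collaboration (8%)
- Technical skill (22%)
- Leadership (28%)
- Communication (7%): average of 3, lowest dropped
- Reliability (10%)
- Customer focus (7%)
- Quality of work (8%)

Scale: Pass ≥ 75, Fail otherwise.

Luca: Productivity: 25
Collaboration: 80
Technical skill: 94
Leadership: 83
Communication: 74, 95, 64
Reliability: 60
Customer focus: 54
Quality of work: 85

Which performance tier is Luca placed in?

Communication: drop 64 → average of remaining 2 = 169/2 = 84.5
Weighted total:
  Productivity 25 × 0.1 = 2.5
  Collaboration 80 × 0.08 = 6.4
  Technical skill 94 × 0.22 = 20.68
  Leadership 83 × 0.28 = 23.24
  Communication 84.5 × 0.07 = 5.915
  Reliability 60 × 0.1 = 6
  Customer focus 54 × 0.07 = 3.78
  Quality of work 85 × 0.08 = 6.8
Sum = 75.315
75.315 ≥ 75 → Pass

Pass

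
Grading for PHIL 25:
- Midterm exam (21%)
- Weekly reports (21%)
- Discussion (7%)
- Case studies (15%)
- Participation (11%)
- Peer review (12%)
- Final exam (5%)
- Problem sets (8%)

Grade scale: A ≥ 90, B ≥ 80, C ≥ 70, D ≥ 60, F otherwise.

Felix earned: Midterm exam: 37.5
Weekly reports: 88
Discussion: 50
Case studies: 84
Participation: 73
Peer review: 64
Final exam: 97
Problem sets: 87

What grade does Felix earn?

D

Weighted total:
  Midterm exam 37.5 × 0.21 = 7.875
  Weekly reports 88 × 0.21 = 18.48
  Discussion 50 × 0.07 = 3.5
  Case studies 84 × 0.15 = 12.6
  Participation 73 × 0.11 = 8.03
  Peer review 64 × 0.12 = 7.68
  Final exam 97 × 0.05 = 4.85
  Problem sets 87 × 0.08 = 6.96
Sum = 69.975
69.975 is ≥ 60 and < 70 → D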